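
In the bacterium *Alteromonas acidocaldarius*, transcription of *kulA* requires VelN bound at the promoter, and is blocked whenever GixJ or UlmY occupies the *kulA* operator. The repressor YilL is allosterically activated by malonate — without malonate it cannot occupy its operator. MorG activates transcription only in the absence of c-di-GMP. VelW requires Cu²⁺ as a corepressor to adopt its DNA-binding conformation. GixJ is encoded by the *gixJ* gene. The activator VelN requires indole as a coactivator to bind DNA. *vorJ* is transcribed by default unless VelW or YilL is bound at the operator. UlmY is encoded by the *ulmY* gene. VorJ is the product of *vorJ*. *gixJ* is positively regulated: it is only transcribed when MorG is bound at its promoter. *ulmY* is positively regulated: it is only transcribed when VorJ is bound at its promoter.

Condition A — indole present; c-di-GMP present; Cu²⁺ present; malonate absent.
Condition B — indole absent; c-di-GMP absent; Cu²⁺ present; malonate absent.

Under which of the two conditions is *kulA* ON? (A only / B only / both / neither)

Condition A:
Indole is present, so VelN is active.
c-di-GMP is present, so MorG is inactive.
Required activator MorG is absent, so *gixJ* is not transcribed.
So GixJ is not produced.
Cu²⁺ is present, so VelW is active.
Malonate is absent, so YilL is inactive.
With repressor VelW bound, *vorJ* is not transcribed.
So VorJ is not produced.
Required activator VorJ is absent, so *ulmY* is not transcribed.
So UlmY is not produced.
No repressor is bound and VelN is active, so *kulA* is transcribed.
→ *kulA* is ON in A.
Condition B:
Indole is absent, so VelN is inactive.
c-di-GMP is absent, so MorG is active.
No repressor is bound and MorG is active, so *gixJ* is transcribed.
So GixJ is produced and active.
Cu²⁺ is present, so VelW is active.
Malonate is absent, so YilL is inactive.
With repressor VelW bound, *vorJ* is not transcribed.
So VorJ is not produced.
Required activator VorJ is absent, so *ulmY* is not transcribed.
So UlmY is not produced.
With repressor GixJ bound, *kulA* is not transcribed.
→ *kulA* is OFF in B.

A only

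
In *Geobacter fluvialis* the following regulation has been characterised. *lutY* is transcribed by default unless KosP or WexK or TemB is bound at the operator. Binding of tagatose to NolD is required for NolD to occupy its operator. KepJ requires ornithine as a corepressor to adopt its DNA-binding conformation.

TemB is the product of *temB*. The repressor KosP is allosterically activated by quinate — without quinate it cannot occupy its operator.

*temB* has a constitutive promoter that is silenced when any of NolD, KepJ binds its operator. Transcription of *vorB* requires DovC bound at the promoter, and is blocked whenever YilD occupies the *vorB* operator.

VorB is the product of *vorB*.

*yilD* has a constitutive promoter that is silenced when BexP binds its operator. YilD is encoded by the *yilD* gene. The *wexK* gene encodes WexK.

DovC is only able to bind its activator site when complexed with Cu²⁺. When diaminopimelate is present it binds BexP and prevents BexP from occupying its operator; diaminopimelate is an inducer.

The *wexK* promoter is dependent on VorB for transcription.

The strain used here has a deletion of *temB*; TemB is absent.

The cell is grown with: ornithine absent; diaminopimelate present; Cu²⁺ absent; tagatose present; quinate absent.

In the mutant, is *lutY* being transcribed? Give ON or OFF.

ON

Quinate is absent, so KosP is inactive.
Cu²⁺ is absent, so DovC is inactive.
Diaminopimelate is present, so BexP is inactive.
With no repressor bound, *yilD* is transcribed.
So YilD is produced and active.
With repressor YilD bound, *vorB* is not transcribed.
So VorB is not produced.
Required activator VorB is absent, so *wexK* is not transcribed.
So WexK is not produced.
TemB is non-functional in this strain, so it has no effect.
With no repressor bound, *lutY* is transcribed.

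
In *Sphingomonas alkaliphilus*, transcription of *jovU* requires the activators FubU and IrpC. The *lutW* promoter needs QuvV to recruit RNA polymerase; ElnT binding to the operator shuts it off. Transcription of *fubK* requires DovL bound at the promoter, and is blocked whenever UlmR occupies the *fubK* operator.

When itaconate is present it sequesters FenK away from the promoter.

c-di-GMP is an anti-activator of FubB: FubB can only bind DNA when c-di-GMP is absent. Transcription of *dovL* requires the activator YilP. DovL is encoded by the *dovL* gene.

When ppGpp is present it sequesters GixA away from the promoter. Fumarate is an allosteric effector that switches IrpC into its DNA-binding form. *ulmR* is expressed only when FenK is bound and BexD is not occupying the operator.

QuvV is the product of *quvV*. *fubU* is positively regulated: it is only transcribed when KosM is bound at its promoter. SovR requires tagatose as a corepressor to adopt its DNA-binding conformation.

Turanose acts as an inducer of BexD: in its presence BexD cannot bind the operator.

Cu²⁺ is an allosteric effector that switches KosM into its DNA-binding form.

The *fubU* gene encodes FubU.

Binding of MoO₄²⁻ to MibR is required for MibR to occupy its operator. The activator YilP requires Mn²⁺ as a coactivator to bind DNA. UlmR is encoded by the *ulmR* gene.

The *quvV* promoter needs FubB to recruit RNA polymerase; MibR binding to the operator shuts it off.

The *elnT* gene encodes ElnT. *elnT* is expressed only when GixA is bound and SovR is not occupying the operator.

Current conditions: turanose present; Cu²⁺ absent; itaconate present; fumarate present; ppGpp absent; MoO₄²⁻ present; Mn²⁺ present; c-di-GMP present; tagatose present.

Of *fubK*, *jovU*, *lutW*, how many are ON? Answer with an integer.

1

Turanose is present, so BexD is inactive.
Itaconate is present, so FenK is inactive.
Required activator FenK is absent, so *ulmR* is not transcribed.
So UlmR is not produced.
Mn²⁺ is present, so YilP is active.
No repressor is bound and YilP is active, so *dovL* is transcribed.
So DovL is produced and active.
No repressor is bound and DovL is active, so *fubK* is transcribed.
→ *fubK* is ON.
Cu²⁺ is absent, so KosM is inactive.
Required activator KosM is absent, so *fubU* is not transcribed.
So FubU is not produced.
Fumarate is present, so IrpC is active.
Required activator FubU is absent, so *jovU* is not transcribed.
→ *jovU* is OFF.
MoO₄²⁻ is present, so MibR is active.
c-di-GMP is present, so FubB is inactive.
With repressor MibR bound, *quvV* is not transcribed.
So QuvV is not produced.
ppGpp is absent, so GixA is active.
Tagatose is present, so SovR is active.
With repressor SovR bound, *elnT* is not transcribed.
So ElnT is not produced.
Required activator QuvV is absent, so *lutW* is not transcribed.
→ *lutW* is OFF.
1 of the 3 genes is transcribed.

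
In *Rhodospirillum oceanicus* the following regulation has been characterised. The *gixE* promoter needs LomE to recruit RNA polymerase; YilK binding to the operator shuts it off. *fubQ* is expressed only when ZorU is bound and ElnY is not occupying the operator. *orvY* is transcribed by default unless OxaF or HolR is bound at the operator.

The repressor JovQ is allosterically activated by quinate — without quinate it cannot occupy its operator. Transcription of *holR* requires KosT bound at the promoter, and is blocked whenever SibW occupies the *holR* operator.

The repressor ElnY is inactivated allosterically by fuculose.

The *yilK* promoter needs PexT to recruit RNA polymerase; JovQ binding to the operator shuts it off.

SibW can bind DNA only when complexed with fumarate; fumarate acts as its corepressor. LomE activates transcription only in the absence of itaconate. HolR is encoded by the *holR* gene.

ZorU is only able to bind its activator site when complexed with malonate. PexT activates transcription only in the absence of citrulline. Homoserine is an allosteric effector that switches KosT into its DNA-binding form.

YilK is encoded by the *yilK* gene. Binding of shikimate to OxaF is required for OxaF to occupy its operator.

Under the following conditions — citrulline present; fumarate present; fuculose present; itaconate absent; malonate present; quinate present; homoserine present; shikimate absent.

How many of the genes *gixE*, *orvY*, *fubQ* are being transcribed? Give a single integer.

Quinate is present, so JovQ is active.
Citrulline is present, so PexT is inactive.
With repressor JovQ bound, *yilK* is not transcribed.
So YilK is not produced.
Itaconate is absent, so LomE is active.
No repressor is bound and LomE is active, so *gixE* is transcribed.
→ *gixE* is ON.
Shikimate is absent, so OxaF is inactive.
Fumarate is present, so SibW is active.
Homoserine is present, so KosT is active.
With repressor SibW bound, *holR* is not transcribed.
So HolR is not produced.
With no repressor bound, *orvY* is transcribed.
→ *orvY* is ON.
Malonate is present, so ZorU is active.
Fuculose is present, so ElnY is inactive.
No repressor is bound and ZorU is active, so *fubQ* is transcribed.
→ *fubQ* is ON.
3 of the 3 genes are transcribed.

3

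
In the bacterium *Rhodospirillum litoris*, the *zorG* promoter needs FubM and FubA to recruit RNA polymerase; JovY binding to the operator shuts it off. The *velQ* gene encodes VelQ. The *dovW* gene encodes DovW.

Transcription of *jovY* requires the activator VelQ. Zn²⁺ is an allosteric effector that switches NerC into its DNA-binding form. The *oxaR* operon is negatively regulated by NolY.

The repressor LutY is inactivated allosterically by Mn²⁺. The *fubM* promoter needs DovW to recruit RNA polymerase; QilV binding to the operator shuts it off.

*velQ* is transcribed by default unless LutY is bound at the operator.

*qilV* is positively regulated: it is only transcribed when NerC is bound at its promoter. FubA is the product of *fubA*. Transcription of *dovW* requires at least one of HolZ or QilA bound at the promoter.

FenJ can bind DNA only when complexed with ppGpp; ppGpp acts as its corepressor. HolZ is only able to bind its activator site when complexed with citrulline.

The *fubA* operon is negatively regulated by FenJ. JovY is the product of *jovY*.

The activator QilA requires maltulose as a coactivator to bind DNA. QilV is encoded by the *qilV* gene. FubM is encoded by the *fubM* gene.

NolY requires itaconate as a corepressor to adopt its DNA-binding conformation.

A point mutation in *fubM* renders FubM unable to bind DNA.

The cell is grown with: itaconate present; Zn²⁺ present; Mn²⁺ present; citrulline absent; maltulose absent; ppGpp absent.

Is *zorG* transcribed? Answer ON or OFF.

OFF

FubM is non-functional in this strain, so it has no effect.
Mn²⁺ is present, so LutY is inactive.
With no repressor bound, *velQ* is transcribed.
So VelQ is produced and active.
No repressor is bound and VelQ is active, so *jovY* is transcribed.
So JovY is produced and active.
ppGpp is absent, so FenJ is inactive.
With no repressor bound, *fubA* is transcribed.
So FubA is produced and active.
With repressor JovY bound, *zorG* is not transcribed.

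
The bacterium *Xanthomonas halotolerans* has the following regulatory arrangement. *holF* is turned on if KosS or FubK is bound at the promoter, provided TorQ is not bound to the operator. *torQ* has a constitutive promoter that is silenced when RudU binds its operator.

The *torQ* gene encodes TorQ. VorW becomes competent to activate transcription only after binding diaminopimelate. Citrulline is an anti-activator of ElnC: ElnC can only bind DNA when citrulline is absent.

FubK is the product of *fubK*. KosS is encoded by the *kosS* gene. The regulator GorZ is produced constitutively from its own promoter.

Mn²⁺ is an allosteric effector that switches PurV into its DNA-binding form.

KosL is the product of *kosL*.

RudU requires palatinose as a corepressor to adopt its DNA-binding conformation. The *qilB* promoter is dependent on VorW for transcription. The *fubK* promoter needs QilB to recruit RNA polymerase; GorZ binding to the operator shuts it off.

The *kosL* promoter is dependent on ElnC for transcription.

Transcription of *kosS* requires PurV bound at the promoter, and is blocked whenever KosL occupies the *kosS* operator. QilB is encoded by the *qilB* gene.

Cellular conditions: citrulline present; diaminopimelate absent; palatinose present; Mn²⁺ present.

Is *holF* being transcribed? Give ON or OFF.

ON

Mn²⁺ is present, so PurV is active.
Citrulline is present, so ElnC is inactive.
Required activator ElnC is absent, so *kosL* is not transcribed.
So KosL is not produced.
No repressor is bound and PurV is active, so *kosS* is transcribed.
So KosS is produced and active.
Palatinose is present, so RudU is active.
With repressor RudU bound, *torQ* is not transcribed.
So TorQ is not produced.
GorZ is produced constitutively and is active.
Diaminopimelate is absent, so VorW is inactive.
Required activator VorW is absent, so *qilB* is not transcribed.
So QilB is not produced.
With repressor GorZ bound, *fubK* is not transcribed.
So FubK is not produced.
Activator KosS is present, so *holF* is transcribed.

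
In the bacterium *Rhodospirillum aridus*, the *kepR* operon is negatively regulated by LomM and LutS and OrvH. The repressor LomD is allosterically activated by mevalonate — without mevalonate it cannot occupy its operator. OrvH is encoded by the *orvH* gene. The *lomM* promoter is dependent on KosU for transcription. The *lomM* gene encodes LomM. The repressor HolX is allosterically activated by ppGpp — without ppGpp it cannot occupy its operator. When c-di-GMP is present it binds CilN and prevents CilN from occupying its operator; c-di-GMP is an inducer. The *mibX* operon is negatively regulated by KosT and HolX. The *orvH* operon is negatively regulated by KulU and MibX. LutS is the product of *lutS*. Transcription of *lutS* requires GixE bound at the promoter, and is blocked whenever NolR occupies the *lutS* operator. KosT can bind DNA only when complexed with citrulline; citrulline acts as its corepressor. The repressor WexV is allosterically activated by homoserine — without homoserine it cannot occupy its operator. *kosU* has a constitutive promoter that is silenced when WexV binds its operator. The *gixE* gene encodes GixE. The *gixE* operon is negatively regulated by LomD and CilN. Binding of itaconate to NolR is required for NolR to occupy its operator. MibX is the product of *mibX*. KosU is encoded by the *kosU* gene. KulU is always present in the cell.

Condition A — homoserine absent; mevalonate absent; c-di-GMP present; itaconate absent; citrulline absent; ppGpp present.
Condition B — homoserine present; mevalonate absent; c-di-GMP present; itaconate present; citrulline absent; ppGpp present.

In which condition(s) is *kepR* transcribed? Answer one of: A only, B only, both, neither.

Condition A:
Homoserine is absent, so WexV is inactive.
With no repressor bound, *kosU* is transcribed.
So KosU is produced and active.
No repressor is bound and KosU is active, so *lomM* is transcribed.
So LomM is produced and active.
Mevalonate is absent, so LomD is inactive.
c-di-GMP is present, so CilN is inactive.
With no repressor bound, *gixE* is transcribed.
So GixE is produced and active.
Itaconate is absent, so NolR is inactive.
No repressor is bound and GixE is active, so *lutS* is transcribed.
So LutS is produced and active.
KulU is produced constitutively and is active.
Citrulline is absent, so KosT is inactive.
ppGpp is present, so HolX is active.
With repressor HolX bound, *mibX* is not transcribed.
So MibX is not produced.
With repressor KulU bound, *orvH* is not transcribed.
So OrvH is not produced.
With repressor LomM bound, *kepR* is not transcribed.
→ *kepR* is OFF in A.
Condition B:
Homoserine is present, so WexV is active.
With repressor WexV bound, *kosU* is not transcribed.
So KosU is not produced.
Required activator KosU is absent, so *lomM* is not transcribed.
So LomM is not produced.
Mevalonate is absent, so LomD is inactive.
c-di-GMP is present, so CilN is inactive.
With no repressor bound, *gixE* is transcribed.
So GixE is produced and active.
Itaconate is present, so NolR is active.
With repressor NolR bound, *lutS* is not transcribed.
So LutS is not produced.
KulU is produced constitutively and is active.
Citrulline is absent, so KosT is inactive.
ppGpp is present, so HolX is active.
With repressor HolX bound, *mibX* is not transcribed.
So MibX is not produced.
With repressor KulU bound, *orvH* is not transcribed.
So OrvH is not produced.
With no repressor bound, *kepR* is transcribed.
→ *kepR* is ON in B.

B only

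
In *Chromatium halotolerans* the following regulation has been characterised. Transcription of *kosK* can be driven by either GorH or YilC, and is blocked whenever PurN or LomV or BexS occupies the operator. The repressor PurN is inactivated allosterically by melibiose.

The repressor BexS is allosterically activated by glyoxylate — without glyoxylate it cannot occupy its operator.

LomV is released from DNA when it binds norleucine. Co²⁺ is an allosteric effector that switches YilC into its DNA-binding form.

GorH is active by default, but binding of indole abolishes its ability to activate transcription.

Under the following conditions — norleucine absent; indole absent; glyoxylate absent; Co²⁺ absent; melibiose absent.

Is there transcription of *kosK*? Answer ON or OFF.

OFF

Indole is absent, so GorH is active.
Melibiose is absent, so PurN is active.
Norleucine is absent, so LomV is active.
Co²⁺ is absent, so YilC is inactive.
Glyoxylate is absent, so BexS is inactive.
With repressor PurN bound, *kosK* is not transcribed.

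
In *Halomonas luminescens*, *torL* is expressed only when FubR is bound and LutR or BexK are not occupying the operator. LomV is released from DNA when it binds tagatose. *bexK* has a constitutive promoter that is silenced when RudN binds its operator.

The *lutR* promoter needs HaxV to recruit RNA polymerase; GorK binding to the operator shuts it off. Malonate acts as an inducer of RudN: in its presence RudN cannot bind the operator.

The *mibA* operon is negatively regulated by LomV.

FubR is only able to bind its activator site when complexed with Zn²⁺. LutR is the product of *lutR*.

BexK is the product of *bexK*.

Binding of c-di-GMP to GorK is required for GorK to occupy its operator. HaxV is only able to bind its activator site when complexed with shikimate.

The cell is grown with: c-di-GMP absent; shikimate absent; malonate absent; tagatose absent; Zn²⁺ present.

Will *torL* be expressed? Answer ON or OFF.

ON

c-di-GMP is absent, so GorK is inactive.
Shikimate is absent, so HaxV is inactive.
Required activator HaxV is absent, so *lutR* is not transcribed.
So LutR is not produced.
Zn²⁺ is present, so FubR is active.
Malonate is absent, so RudN is active.
With repressor RudN bound, *bexK* is not transcribed.
So BexK is not produced.
No repressor is bound and FubR is active, so *torL* is transcribed.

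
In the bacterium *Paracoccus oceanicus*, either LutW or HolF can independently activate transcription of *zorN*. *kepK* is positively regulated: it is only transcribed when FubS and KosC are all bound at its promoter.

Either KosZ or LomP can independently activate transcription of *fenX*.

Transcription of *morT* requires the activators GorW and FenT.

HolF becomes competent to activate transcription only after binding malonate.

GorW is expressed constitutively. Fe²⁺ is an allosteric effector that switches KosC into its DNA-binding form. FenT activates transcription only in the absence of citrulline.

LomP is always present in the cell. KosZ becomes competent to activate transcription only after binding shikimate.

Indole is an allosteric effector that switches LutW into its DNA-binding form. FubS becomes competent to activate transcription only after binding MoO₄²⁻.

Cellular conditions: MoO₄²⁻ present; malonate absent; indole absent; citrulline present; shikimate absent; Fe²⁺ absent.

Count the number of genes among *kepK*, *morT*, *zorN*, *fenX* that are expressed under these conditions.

1

MoO₄²⁻ is present, so FubS is active.
Fe²⁺ is absent, so KosC is inactive.
Required activator KosC is absent, so *kepK* is not transcribed.
→ *kepK* is OFF.
GorW is produced constitutively and is active.
Citrulline is present, so FenT is inactive.
Required activator FenT is absent, so *morT* is not transcribed.
→ *morT* is OFF.
Indole is absent, so LutW is inactive.
Malonate is absent, so HolF is inactive.
No activator is available at the *zorN* promoter, so *zorN* is not transcribed.
→ *zorN* is OFF.
Shikimate is absent, so KosZ is inactive.
LomP is produced constitutively and is active.
Activator LomP is present, so *fenX* is transcribed.
→ *fenX* is ON.
1 of the 4 genes is transcribed.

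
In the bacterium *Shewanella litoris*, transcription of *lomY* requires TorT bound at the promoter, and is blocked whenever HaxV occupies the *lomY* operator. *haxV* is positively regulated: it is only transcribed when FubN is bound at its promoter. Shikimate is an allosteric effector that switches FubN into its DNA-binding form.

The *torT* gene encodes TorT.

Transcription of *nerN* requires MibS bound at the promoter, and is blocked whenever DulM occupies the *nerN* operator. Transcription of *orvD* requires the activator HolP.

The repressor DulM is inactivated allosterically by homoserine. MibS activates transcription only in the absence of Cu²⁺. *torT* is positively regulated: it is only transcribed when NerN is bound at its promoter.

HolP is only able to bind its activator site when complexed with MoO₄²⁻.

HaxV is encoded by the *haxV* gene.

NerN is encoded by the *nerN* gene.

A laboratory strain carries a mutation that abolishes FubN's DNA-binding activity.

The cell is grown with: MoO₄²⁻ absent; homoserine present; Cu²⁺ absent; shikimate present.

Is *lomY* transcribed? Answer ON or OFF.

Cu²⁺ is absent, so MibS is active.
Homoserine is present, so DulM is inactive.
No repressor is bound and MibS is active, so *nerN* is transcribed.
So NerN is produced and active.
No repressor is bound and NerN is active, so *torT* is transcribed.
So TorT is produced and active.
FubN is non-functional in this strain, so it has no effect.
Required activator FubN is absent, so *haxV* is not transcribed.
So HaxV is not produced.
No repressor is bound and TorT is active, so *lomY* is transcribed.

ON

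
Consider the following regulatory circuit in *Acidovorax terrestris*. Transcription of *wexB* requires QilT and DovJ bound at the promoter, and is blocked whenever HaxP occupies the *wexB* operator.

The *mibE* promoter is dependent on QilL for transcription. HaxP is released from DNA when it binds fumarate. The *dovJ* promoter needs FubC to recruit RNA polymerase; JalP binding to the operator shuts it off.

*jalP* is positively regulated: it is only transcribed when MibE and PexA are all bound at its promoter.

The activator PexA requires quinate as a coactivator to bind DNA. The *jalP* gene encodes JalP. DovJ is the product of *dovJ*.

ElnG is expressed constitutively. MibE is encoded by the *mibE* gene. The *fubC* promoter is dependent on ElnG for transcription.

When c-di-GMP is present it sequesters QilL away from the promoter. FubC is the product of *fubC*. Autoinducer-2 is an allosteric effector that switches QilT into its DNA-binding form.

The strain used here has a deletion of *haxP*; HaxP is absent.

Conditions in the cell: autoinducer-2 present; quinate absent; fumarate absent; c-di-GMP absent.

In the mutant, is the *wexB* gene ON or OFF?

Autoinducer-2 is present, so QilT is active.
HaxP is non-functional in this strain, so it has no effect.
c-di-GMP is absent, so QilL is active.
No repressor is bound and QilL is active, so *mibE* is transcribed.
So MibE is produced and active.
Quinate is absent, so PexA is inactive.
Required activator PexA is absent, so *jalP* is not transcribed.
So JalP is not produced.
ElnG is produced constitutively and is active.
No repressor is bound and ElnG is active, so *fubC* is transcribed.
So FubC is produced and active.
No repressor is bound and FubC is active, so *dovJ* is transcribed.
So DovJ is produced and active.
No repressor is bound and QilT and DovJ are active, so *wexB* is transcribed.

ON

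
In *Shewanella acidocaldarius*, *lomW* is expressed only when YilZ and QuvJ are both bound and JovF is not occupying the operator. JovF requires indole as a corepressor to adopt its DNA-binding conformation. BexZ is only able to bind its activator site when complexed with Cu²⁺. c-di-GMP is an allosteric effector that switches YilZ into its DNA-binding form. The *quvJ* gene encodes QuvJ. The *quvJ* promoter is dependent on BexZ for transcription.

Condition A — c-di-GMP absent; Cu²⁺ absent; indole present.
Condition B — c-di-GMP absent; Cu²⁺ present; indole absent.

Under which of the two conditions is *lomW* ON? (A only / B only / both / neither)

Condition A:
c-di-GMP is absent, so YilZ is inactive.
Cu²⁺ is absent, so BexZ is inactive.
Required activator BexZ is absent, so *quvJ* is not transcribed.
So QuvJ is not produced.
Indole is present, so JovF is active.
With repressor JovF bound, *lomW* is not transcribed.
→ *lomW* is OFF in A.
Condition B:
c-di-GMP is absent, so YilZ is inactive.
Cu²⁺ is present, so BexZ is active.
No repressor is bound and BexZ is active, so *quvJ* is transcribed.
So QuvJ is produced and active.
Indole is absent, so JovF is inactive.
Required activator YilZ is absent, so *lomW* is not transcribed.
→ *lomW* is OFF in B.

neither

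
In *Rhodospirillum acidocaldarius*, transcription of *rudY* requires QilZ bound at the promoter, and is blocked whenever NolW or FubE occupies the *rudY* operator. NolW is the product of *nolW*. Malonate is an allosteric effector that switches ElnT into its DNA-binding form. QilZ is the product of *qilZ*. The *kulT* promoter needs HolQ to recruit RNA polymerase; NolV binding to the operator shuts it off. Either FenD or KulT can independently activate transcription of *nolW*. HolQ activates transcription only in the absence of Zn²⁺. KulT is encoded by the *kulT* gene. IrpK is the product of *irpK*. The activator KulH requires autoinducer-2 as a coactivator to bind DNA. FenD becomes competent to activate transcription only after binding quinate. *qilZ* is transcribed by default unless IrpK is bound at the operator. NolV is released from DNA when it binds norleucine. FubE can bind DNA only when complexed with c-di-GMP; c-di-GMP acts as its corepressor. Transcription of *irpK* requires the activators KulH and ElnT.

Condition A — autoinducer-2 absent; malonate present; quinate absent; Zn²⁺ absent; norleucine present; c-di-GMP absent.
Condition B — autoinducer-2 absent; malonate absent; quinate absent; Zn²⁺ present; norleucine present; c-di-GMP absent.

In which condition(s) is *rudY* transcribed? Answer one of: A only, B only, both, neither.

B only

Condition A:
Autoinducer-2 is absent, so KulH is inactive.
Malonate is present, so ElnT is active.
Required activator KulH is absent, so *irpK* is not transcribed.
So IrpK is not produced.
With no repressor bound, *qilZ* is transcribed.
So QilZ is produced and active.
Quinate is absent, so FenD is inactive.
Zn²⁺ is absent, so HolQ is active.
Norleucine is present, so NolV is inactive.
No repressor is bound and HolQ is active, so *kulT* is transcribed.
So KulT is produced and active.
Activator KulT is present, so *nolW* is transcribed.
So NolW is produced and active.
c-di-GMP is absent, so FubE is inactive.
With repressor NolW bound, *rudY* is not transcribed.
→ *rudY* is OFF in A.
Condition B:
Autoinducer-2 is absent, so KulH is inactive.
Malonate is absent, so ElnT is inactive.
Required activator KulH is absent, so *irpK* is not transcribed.
So IrpK is not produced.
With no repressor bound, *qilZ* is transcribed.
So QilZ is produced and active.
Quinate is absent, so FenD is inactive.
Zn²⁺ is present, so HolQ is inactive.
Norleucine is present, so NolV is inactive.
Required activator HolQ is absent, so *kulT* is not transcribed.
So KulT is not produced.
No activator is available at the *nolW* promoter, so *nolW* is not transcribed.
So NolW is not produced.
c-di-GMP is absent, so FubE is inactive.
No repressor is bound and QilZ is active, so *rudY* is transcribed.
→ *rudY* is ON in B.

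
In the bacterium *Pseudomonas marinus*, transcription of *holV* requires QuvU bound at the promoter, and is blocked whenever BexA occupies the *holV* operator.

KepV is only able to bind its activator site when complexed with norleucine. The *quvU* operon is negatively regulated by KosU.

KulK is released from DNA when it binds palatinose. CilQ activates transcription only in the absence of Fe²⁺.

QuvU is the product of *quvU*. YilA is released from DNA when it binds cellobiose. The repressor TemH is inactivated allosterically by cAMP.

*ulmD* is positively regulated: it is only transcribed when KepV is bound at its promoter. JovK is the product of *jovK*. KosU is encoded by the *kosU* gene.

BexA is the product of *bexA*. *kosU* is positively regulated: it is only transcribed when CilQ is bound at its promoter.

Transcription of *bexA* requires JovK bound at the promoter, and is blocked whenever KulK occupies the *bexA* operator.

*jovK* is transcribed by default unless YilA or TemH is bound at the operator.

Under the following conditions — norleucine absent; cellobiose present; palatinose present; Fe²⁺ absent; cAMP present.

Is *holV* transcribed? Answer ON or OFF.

Palatinose is present, so KulK is inactive.
Cellobiose is present, so YilA is inactive.
cAMP is present, so TemH is inactive.
With no repressor bound, *jovK* is transcribed.
So JovK is produced and active.
No repressor is bound and JovK is active, so *bexA* is transcribed.
So BexA is produced and active.
Fe²⁺ is absent, so CilQ is active.
No repressor is bound and CilQ is active, so *kosU* is transcribed.
So KosU is produced and active.
With repressor KosU bound, *quvU* is not transcribed.
So QuvU is not produced.
With repressor BexA bound, *holV* is not transcribed.

OFF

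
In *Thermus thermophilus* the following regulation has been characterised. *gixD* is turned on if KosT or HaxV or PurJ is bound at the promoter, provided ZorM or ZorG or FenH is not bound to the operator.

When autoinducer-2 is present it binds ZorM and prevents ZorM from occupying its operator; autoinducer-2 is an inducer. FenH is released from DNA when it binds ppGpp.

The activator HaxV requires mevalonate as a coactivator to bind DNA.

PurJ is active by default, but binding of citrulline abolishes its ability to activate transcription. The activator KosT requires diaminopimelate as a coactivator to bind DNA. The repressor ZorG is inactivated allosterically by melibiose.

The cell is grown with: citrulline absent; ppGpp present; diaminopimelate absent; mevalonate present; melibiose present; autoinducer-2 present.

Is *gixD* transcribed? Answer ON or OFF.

ON

Autoinducer-2 is present, so ZorM is inactive.
Diaminopimelate is absent, so KosT is inactive.
Mevalonate is present, so HaxV is active.
Citrulline is absent, so PurJ is active.
Melibiose is present, so ZorG is inactive.
ppGpp is present, so FenH is inactive.
Activator HaxV is present, so *gixD* is transcribed.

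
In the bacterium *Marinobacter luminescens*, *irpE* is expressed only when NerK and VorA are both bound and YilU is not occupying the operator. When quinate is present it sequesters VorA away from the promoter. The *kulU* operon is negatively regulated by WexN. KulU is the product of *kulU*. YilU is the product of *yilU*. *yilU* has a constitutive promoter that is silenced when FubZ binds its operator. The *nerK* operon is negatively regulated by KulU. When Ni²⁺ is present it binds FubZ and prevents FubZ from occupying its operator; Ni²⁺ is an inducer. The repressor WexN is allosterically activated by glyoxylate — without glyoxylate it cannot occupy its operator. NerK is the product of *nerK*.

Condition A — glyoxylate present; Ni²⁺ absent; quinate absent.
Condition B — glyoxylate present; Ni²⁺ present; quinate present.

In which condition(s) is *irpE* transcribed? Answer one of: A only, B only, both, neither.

A only

Condition A:
Glyoxylate is present, so WexN is active.
With repressor WexN bound, *kulU* is not transcribed.
So KulU is not produced.
With no repressor bound, *nerK* is transcribed.
So NerK is produced and active.
Ni²⁺ is absent, so FubZ is active.
With repressor FubZ bound, *yilU* is not transcribed.
So YilU is not produced.
Quinate is absent, so VorA is active.
No repressor is bound and NerK and VorA are active, so *irpE* is transcribed.
→ *irpE* is ON in A.
Condition B:
Glyoxylate is present, so WexN is active.
With repressor WexN bound, *kulU* is not transcribed.
So KulU is not produced.
With no repressor bound, *nerK* is transcribed.
So NerK is produced and active.
Ni²⁺ is present, so FubZ is inactive.
With no repressor bound, *yilU* is transcribed.
So YilU is produced and active.
Quinate is present, so VorA is inactive.
With repressor YilU bound, *irpE* is not transcribed.
→ *irpE* is OFF in B.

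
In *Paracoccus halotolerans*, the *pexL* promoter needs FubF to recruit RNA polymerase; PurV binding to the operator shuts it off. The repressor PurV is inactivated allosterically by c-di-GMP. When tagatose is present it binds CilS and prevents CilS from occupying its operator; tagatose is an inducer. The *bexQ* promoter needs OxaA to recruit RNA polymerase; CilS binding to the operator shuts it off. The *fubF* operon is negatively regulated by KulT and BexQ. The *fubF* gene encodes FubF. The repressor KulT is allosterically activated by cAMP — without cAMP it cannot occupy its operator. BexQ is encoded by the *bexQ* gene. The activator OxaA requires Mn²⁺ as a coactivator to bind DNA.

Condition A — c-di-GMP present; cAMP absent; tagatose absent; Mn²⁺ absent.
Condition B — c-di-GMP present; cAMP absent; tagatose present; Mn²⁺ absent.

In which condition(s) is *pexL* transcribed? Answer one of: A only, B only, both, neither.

Condition A:
c-di-GMP is present, so PurV is inactive.
cAMP is absent, so KulT is inactive.
Tagatose is absent, so CilS is active.
Mn²⁺ is absent, so OxaA is inactive.
With repressor CilS bound, *bexQ* is not transcribed.
So BexQ is not produced.
With no repressor bound, *fubF* is transcribed.
So FubF is produced and active.
No repressor is bound and FubF is active, so *pexL* is transcribed.
→ *pexL* is ON in A.
Condition B:
c-di-GMP is present, so PurV is inactive.
cAMP is absent, so KulT is inactive.
Tagatose is present, so CilS is inactive.
Mn²⁺ is absent, so OxaA is inactive.
Required activator OxaA is absent, so *bexQ* is not transcribed.
So BexQ is not produced.
With no repressor bound, *fubF* is transcribed.
So FubF is produced and active.
No repressor is bound and FubF is active, so *pexL* is transcribed.
→ *pexL* is ON in B.

both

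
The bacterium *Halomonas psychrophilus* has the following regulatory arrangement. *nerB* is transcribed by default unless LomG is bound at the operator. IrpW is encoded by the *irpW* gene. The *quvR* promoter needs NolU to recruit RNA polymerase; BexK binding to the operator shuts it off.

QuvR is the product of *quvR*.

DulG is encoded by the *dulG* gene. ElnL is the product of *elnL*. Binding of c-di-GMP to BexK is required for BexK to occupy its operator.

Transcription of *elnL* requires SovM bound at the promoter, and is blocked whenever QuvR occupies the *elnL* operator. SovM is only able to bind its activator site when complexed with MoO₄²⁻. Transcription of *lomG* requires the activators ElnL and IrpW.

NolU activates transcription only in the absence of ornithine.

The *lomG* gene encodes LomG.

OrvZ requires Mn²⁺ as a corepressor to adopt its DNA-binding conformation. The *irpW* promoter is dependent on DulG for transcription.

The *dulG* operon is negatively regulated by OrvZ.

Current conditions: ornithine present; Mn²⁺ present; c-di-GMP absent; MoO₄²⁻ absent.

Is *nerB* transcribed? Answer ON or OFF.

Ornithine is present, so NolU is inactive.
c-di-GMP is absent, so BexK is inactive.
Required activator NolU is absent, so *quvR* is not transcribed.
So QuvR is not produced.
MoO₄²⁻ is absent, so SovM is inactive.
Required activator SovM is absent, so *elnL* is not transcribed.
So ElnL is not produced.
Mn²⁺ is present, so OrvZ is active.
With repressor OrvZ bound, *dulG* is not transcribed.
So DulG is not produced.
Required activator DulG is absent, so *irpW* is not transcribed.
So IrpW is not produced.
Required activator ElnL is absent, so *lomG* is not transcribed.
So LomG is not produced.
With no repressor bound, *nerB* is transcribed.

ON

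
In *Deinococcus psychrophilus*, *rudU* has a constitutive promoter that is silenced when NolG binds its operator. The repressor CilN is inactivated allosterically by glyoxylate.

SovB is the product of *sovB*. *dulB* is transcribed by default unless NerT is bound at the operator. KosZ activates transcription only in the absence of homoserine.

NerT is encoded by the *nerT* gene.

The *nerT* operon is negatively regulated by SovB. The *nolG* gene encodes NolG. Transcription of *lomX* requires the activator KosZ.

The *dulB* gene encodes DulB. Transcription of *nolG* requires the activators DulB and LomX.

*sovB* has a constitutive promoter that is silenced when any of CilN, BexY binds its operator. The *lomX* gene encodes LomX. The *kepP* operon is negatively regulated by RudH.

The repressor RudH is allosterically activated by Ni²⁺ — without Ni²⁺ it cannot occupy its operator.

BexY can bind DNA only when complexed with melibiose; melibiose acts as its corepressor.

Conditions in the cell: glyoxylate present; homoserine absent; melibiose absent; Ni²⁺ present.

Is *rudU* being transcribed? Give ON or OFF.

Glyoxylate is present, so CilN is inactive.
Melibiose is absent, so BexY is inactive.
With no repressor bound, *sovB* is transcribed.
So SovB is produced and active.
With repressor SovB bound, *nerT* is not transcribed.
So NerT is not produced.
With no repressor bound, *dulB* is transcribed.
So DulB is produced and active.
Homoserine is absent, so KosZ is active.
No repressor is bound and KosZ is active, so *lomX* is transcribed.
So LomX is produced and active.
No repressor is bound and DulB and LomX are active, so *nolG* is transcribed.
So NolG is produced and active.
With repressor NolG bound, *rudU* is not transcribed.

OFF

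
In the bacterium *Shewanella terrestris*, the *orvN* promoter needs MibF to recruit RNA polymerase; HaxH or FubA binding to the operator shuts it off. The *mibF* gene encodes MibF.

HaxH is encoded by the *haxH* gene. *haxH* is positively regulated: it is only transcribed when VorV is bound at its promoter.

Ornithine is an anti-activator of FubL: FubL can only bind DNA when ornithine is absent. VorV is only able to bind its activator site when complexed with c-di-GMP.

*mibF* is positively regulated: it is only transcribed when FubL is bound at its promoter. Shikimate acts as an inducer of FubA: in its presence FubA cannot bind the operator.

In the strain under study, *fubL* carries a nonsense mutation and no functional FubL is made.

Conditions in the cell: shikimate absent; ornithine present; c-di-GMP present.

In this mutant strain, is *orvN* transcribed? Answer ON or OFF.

OFF

c-di-GMP is present, so VorV is active.
No repressor is bound and VorV is active, so *haxH* is transcribed.
So HaxH is produced and active.
Shikimate is absent, so FubA is active.
FubL is non-functional in this strain, so it has no effect.
Required activator FubL is absent, so *mibF* is not transcribed.
So MibF is not produced.
With repressor HaxH bound, *orvN* is not transcribed.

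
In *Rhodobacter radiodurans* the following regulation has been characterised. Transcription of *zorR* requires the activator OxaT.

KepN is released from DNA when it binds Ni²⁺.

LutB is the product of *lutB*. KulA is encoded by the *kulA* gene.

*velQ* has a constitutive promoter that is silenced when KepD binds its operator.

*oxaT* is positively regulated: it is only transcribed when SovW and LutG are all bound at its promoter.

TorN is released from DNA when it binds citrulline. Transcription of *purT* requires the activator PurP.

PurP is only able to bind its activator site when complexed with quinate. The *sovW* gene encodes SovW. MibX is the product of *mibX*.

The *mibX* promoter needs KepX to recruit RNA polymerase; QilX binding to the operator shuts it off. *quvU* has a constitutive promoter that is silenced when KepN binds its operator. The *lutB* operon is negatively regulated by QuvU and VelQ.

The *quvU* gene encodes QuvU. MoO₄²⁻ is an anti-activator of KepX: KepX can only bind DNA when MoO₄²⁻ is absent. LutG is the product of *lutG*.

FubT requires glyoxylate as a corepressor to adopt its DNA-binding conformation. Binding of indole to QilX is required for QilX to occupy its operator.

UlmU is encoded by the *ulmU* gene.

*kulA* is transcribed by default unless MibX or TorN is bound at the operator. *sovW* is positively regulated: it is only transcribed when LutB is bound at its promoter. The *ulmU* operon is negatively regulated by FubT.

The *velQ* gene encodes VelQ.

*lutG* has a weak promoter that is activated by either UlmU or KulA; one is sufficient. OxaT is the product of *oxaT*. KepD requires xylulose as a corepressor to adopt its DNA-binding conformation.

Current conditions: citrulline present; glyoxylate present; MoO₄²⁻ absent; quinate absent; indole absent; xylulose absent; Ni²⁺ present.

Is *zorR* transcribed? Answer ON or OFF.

Ni²⁺ is present, so KepN is inactive.
With no repressor bound, *quvU* is transcribed.
So QuvU is produced and active.
Xylulose is absent, so KepD is inactive.
With no repressor bound, *velQ* is transcribed.
So VelQ is produced and active.
With repressor QuvU bound, *lutB* is not transcribed.
So LutB is not produced.
Required activator LutB is absent, so *sovW* is not transcribed.
So SovW is not produced.
Glyoxylate is present, so FubT is active.
With repressor FubT bound, *ulmU* is not transcribed.
So UlmU is not produced.
Indole is absent, so QilX is inactive.
MoO₄²⁻ is absent, so KepX is active.
No repressor is bound and KepX is active, so *mibX* is transcribed.
So MibX is produced and active.
Citrulline is present, so TorN is inactive.
With repressor MibX bound, *kulA* is not transcribed.
So KulA is not produced.
No activator is available at the *lutG* promoter, so *lutG* is not transcribed.
So LutG is not produced.
Required activator SovW is absent, so *oxaT* is not transcribed.
So OxaT is not produced.
Required activator OxaT is absent, so *zorR* is not transcribed.

OFF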